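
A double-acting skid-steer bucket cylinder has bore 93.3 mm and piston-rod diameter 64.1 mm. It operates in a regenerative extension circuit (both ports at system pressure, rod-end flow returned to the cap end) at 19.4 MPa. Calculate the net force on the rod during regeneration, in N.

With equal pressure on both faces, forces on the annular region cancel; the net push is pressure × rod cross-section.
Rod cross-section A_rod = π/4 × (64.1 mm)² = 3227 mm^2
F = P × A_rod

F ≈ 62600 N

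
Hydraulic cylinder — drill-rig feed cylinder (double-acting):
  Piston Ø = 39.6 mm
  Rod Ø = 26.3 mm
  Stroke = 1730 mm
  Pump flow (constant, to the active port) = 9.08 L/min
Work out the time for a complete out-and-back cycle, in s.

Cap-side area A_cap = π/4 × (39.6 mm)² = 1232 mm^2
Rod-side annular area A_ann = π/4 × (39.6² − 26.3²) = 688.4 mm^2
t_ext = A_cap·L/Q = 14.08 s
t_ret = A_ann·L/Q = 7.869 s
t_cycle = t_ext + t_ret

t ≈ 21.9 s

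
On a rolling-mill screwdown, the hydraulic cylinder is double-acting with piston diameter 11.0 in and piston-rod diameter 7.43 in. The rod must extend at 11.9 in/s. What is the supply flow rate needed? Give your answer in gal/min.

Cap-side area A_cap = π/4 × (11.0 in)² = 95.03 in^2
Q = A × v

Q ≈ 294 gal/min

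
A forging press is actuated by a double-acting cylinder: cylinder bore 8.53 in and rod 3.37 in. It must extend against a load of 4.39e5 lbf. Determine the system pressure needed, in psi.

P ≈ 7680 psi

Cap-side area A_cap = π/4 × (8.53 in)² = 57.15 in^2
P = F / A = 4.39e5 lbf / A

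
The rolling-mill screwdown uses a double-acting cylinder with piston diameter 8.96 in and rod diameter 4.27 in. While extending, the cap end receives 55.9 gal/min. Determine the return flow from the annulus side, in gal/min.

Cap-side area A_cap = π/4 × (8.96 in)² = 63.05 in^2
Rod-side annular area A_ann = π/4 × (8.96² − 4.27²) = 48.73 in^2
Piston speed v = Q_in/A_cap; rod-end outflow Q_out = v × A_ann = Q_in × A_ann/A_cap.

Q_out ≈ 43.2 gal/min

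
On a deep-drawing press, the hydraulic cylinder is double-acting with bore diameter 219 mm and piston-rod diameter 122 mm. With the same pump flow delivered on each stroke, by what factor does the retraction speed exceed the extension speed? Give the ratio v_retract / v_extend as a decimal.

v_ret/v_ext ≈ 1.45

Cap-side area A_cap = π/4 × (219 mm)² = 37670 mm^2
Rod-side annular area A_ann = π/4 × (219² − 122²) = 25980 mm^2
For equal Q, v ∝ 1/A, so v_ret/v_ext = A_cap/A_ann.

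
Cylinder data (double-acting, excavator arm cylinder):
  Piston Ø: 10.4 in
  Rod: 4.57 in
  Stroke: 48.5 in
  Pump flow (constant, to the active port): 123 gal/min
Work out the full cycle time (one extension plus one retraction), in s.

t ≈ 15.7 s

Cap-side area A_cap = π/4 × (10.4 in)² = 84.95 in^2
Rod-side annular area A_ann = π/4 × (10.4² − 4.57²) = 68.55 in^2
t_ext = A_cap·L/Q = 8.700 s
t_ret = A_ann·L/Q = 7.020 s
t_cycle = t_ext + t_ret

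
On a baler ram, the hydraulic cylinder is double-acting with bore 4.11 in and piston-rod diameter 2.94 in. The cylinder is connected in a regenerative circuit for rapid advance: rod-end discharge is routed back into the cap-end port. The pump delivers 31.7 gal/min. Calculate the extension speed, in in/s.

v ≈ 18.0 in/s

In regeneration the rod-end outflow joins the pump flow into the cap end, so the net volume the pump must supply per unit advance equals the rod cross-section area.
Rod cross-section A_rod = π/4 × (2.94 in)² = 6.789 in^2
v = Q_pump / A_rod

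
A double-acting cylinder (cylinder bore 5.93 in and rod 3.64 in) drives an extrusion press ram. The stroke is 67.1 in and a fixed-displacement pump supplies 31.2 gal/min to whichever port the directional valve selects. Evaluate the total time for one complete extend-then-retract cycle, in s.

t ≈ 25.0 s

Cap-side area A_cap = π/4 × (5.93 in)² = 27.62 in^2
Rod-side annular area A_ann = π/4 × (5.93² − 3.64²) = 17.21 in^2
t_ext = A_cap·L/Q = 15.43 s
t_ret = A_ann·L/Q = 9.615 s
t_cycle = t_ext + t_ret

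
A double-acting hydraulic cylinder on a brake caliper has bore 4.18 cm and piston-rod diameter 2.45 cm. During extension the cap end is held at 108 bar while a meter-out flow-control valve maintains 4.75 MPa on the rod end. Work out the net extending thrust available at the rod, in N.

F ≈ 10500 N

Cap-side area A_cap = π/4 × (4.18 cm)² = 13.72 cm^2
Rod-side annular area A_ann = π/4 × (4.18² − 2.45²) = 9.008 cm^2
Net thrust = P_cap·A_cap − P_rod·A_ann = 14820 N − 4279 N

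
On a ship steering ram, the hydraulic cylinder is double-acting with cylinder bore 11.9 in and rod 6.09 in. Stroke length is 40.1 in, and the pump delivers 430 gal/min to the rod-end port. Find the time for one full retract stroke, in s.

Rod-side annular area A_ann = π/4 × (11.9² − 6.09²) = 82.09 in^2
Swept volume V = A × L; t = V / Q = A·L / Q

t ≈ 1.99 s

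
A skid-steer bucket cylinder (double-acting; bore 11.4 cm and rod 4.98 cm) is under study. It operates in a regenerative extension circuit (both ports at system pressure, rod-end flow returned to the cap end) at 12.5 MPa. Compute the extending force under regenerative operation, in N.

With equal pressure on both faces, forces on the annular region cancel; the net push is pressure × rod cross-section.
Rod cross-section A_rod = π/4 × (4.98 cm)² = 19.48 cm^2
F = P × A_rod

F ≈ 24300 N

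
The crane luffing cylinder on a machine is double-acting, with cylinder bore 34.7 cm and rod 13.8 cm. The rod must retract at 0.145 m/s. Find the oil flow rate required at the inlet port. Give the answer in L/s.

Q ≈ 11.5 L/s

Rod-side annular area A_ann = π/4 × (34.7² − 13.8²) = 796.1 cm^2
Q = A × v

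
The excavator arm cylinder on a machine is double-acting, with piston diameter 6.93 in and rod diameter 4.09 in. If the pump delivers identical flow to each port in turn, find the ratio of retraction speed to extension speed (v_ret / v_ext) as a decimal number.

v_ret/v_ext ≈ 1.53

Cap-side area A_cap = π/4 × (6.93 in)² = 37.72 in^2
Rod-side annular area A_ann = π/4 × (6.93² − 4.09²) = 24.58 in^2
For equal Q, v ∝ 1/A, so v_ret/v_ext = A_cap/A_ann.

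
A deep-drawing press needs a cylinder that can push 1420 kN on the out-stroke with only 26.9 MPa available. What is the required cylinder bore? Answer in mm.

Extension force acts on the full piston face: F = P × (π/4)D².
D = √(4F / (πP)) = √(4 × 1420 kN / (π × 26.9 MPa))

D ≈ 259 mm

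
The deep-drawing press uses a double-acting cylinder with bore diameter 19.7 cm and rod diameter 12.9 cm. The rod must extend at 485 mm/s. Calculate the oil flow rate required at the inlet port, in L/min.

Cap-side area A_cap = π/4 × (19.7 cm)² = 304.8 cm^2
Q = A × v

Q ≈ 887 L/min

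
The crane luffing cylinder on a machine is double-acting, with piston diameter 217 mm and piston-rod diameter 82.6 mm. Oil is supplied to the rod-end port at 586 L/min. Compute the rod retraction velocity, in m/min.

v ≈ 18.5 m/min

Rod-side annular area A_ann = π/4 × (217² − 82.6²) = 31630 mm^2
Flow into the rod-end port fills the annular volume.
v = Q / A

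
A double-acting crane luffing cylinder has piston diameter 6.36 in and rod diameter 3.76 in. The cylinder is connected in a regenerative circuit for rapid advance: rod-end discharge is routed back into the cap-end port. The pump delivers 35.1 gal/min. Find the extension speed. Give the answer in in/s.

v ≈ 12.2 in/s

In regeneration the rod-end outflow joins the pump flow into the cap end, so the net volume the pump must supply per unit advance equals the rod cross-section area.
Rod cross-section A_rod = π/4 × (3.76 in)² = 11.10 in^2
v = Q_pump / A_rod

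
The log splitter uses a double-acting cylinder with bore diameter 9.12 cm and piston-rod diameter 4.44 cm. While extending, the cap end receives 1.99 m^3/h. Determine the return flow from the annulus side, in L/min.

Q_out ≈ 25.3 L/min

Cap-side area A_cap = π/4 × (9.12 cm)² = 65.33 cm^2
Rod-side annular area A_ann = π/4 × (9.12² − 4.44²) = 49.84 cm^2
Piston speed v = Q_in/A_cap; rod-end outflow Q_out = v × A_ann = Q_in × A_ann/A_cap.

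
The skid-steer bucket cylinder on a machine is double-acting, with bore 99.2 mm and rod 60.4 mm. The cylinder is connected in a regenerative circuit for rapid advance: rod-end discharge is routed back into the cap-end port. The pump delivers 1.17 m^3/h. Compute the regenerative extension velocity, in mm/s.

v ≈ 113 mm/s

In regeneration the rod-end outflow joins the pump flow into the cap end, so the net volume the pump must supply per unit advance equals the rod cross-section area.
Rod cross-section A_rod = π/4 × (60.4 mm)² = 2865 mm^2
v = Q_pump / A_rod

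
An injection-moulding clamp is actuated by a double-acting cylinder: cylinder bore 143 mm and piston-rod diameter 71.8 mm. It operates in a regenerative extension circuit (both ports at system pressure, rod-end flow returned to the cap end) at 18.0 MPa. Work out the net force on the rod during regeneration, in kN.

With equal pressure on both faces, forces on the annular region cancel; the net push is pressure × rod cross-section.
Rod cross-section A_rod = π/4 × (71.8 mm)² = 4049 mm^2
F = P × A_rod

F ≈ 72.9 kN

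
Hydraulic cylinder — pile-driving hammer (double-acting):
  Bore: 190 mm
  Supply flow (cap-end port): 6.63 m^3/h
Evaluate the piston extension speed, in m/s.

Cap-side area A_cap = π/4 × (190 mm)² = 28350 mm^2
v = Q / A

v ≈ 0.0650 m/s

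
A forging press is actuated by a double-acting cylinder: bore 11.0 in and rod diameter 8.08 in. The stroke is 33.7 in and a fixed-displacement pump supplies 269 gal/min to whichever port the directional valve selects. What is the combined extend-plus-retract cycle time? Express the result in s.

Cap-side area A_cap = π/4 × (11.0 in)² = 95.03 in^2
Rod-side annular area A_ann = π/4 × (11.0² − 8.08²) = 43.76 in^2
t_ext = A_cap·L/Q = 3.092 s
t_ret = A_ann·L/Q = 1.424 s
t_cycle = t_ext + t_ret

t ≈ 4.52 s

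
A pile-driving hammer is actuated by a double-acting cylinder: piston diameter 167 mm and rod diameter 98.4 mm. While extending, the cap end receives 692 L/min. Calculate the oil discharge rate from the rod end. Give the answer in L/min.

Q_out ≈ 452 L/min

Cap-side area A_cap = π/4 × (167 mm)² = 21900 mm^2
Rod-side annular area A_ann = π/4 × (167² − 98.4²) = 14300 mm^2
Piston speed v = Q_in/A_cap; rod-end outflow Q_out = v × A_ann = Q_in × A_ann/A_cap.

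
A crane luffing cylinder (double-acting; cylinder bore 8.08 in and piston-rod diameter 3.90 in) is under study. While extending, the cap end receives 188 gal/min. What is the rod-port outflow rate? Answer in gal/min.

Q_out ≈ 144 gal/min

Cap-side area A_cap = π/4 × (8.08 in)² = 51.28 in^2
Rod-side annular area A_ann = π/4 × (8.08² − 3.90²) = 39.33 in^2
Piston speed v = Q_in/A_cap; rod-end outflow Q_out = v × A_ann = Q_in × A_ann/A_cap.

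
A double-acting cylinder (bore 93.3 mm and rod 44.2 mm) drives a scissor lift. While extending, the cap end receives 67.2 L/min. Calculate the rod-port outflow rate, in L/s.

Q_out ≈ 0.869 L/s

Cap-side area A_cap = π/4 × (93.3 mm)² = 6837 mm^2
Rod-side annular area A_ann = π/4 × (93.3² − 44.2²) = 5302 mm^2
Piston speed v = Q_in/A_cap; rod-end outflow Q_out = v × A_ann = Q_in × A_ann/A_cap.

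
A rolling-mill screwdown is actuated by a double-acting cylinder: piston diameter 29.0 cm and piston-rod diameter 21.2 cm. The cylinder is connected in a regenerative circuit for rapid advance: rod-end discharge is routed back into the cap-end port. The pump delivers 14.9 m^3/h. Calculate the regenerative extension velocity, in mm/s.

In regeneration the rod-end outflow joins the pump flow into the cap end, so the net volume the pump must supply per unit advance equals the rod cross-section area.
Rod cross-section A_rod = π/4 × (21.2 cm)² = 353.0 cm^2
v = Q_pump / A_rod

v ≈ 117 mm/s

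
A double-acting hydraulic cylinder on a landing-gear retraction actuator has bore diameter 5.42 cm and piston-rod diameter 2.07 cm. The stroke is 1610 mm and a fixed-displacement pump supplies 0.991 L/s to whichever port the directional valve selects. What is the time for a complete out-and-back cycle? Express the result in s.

t ≈ 6.95 s

Cap-side area A_cap = π/4 × (5.42 cm)² = 23.07 cm^2
Rod-side annular area A_ann = π/4 × (5.42² − 2.07²) = 19.71 cm^2
t_ext = A_cap·L/Q = 3.748 s
t_ret = A_ann·L/Q = 3.202 s
t_cycle = t_ext + t_ret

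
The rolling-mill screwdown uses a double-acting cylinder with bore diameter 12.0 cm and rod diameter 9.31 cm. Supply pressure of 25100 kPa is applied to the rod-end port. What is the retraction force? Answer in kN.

F ≈ 113 kN

Rod-side annular area A_ann = π/4 × (12.0² − 9.31²) = 45.02 cm^2
On retraction the pressure acts on the annular area (bore minus rod).
F = P × A_ann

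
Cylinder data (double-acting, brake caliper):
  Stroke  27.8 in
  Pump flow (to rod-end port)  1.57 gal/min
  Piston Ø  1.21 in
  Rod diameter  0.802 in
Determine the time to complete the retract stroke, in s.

Rod-side annular area A_ann = π/4 × (1.21² − 0.802²) = 0.6447 in^2
Swept volume V = A × L; t = V / Q = A·L / Q

t ≈ 2.97 s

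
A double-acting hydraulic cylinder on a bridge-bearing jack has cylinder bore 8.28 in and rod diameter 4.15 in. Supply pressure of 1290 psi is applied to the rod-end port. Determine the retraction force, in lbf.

F ≈ 52000 lbf

Rod-side annular area A_ann = π/4 × (8.28² − 4.15²) = 40.32 in^2
On retraction the pressure acts on the annular area (bore minus rod).
F = P × A_ann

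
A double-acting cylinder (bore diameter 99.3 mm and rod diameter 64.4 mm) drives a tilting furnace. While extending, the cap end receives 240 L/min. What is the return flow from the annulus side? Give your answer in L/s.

Cap-side area A_cap = π/4 × (99.3 mm)² = 7744 mm^2
Rod-side annular area A_ann = π/4 × (99.3² − 64.4²) = 4487 mm^2
Piston speed v = Q_in/A_cap; rod-end outflow Q_out = v × A_ann = Q_in × A_ann/A_cap.

Q_out ≈ 2.32 L/s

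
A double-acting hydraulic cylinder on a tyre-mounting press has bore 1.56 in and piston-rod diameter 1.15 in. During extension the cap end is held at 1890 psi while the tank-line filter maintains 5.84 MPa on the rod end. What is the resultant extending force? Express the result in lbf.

Cap-side area A_cap = π/4 × (1.56 in)² = 1.911 in^2
Rod-side annular area A_ann = π/4 × (1.56² − 1.15²) = 0.8727 in^2
Net thrust = P_cap·A_cap − P_rod·A_ann = 3612 lbf − 739.2 lbf

F ≈ 2870 lbf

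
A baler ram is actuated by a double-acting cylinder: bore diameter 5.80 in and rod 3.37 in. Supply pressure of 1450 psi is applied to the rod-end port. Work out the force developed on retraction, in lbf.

F ≈ 25400 lbf

Rod-side annular area A_ann = π/4 × (5.80² − 3.37²) = 17.50 in^2
On retraction the pressure acts on the annular area (bore minus rod).
F = P × A_ann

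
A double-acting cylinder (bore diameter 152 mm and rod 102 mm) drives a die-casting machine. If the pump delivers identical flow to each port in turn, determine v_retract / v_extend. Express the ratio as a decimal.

Cap-side area A_cap = π/4 × (152 mm)² = 18150 mm^2
Rod-side annular area A_ann = π/4 × (152² − 102²) = 9975 mm^2
For equal Q, v ∝ 1/A, so v_ret/v_ext = A_cap/A_ann.

v_ret/v_ext ≈ 1.82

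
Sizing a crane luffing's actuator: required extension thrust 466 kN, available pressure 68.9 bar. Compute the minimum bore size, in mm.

Extension force acts on the full piston face: F = P × (π/4)D².
D = √(4F / (πP)) = √(4 × 466 kN / (π × 68.9 bar))

D ≈ 293 mm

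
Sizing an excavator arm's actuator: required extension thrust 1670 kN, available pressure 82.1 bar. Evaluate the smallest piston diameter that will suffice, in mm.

D ≈ 509 mm

Extension force acts on the full piston face: F = P × (π/4)D².
D = √(4F / (πP)) = √(4 × 1670 kN / (π × 82.1 bar))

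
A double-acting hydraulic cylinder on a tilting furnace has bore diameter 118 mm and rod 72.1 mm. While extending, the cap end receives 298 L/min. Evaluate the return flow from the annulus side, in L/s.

Cap-side area A_cap = π/4 × (118 mm)² = 10940 mm^2
Rod-side annular area A_ann = π/4 × (118² − 72.1²) = 6853 mm^2
Piston speed v = Q_in/A_cap; rod-end outflow Q_out = v × A_ann = Q_in × A_ann/A_cap.

Q_out ≈ 3.11 L/s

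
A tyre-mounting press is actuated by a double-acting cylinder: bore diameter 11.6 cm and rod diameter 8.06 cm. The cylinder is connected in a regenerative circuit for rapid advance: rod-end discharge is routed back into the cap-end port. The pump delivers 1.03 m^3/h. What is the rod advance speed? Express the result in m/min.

In regeneration the rod-end outflow joins the pump flow into the cap end, so the net volume the pump must supply per unit advance equals the rod cross-section area.
Rod cross-section A_rod = π/4 × (8.06 cm)² = 51.02 cm^2
v = Q_pump / A_rod

v ≈ 3.36 m/min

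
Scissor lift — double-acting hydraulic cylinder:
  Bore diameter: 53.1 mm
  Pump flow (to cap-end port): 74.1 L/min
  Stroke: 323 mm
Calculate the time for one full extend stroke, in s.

Cap-side area A_cap = π/4 × (53.1 mm)² = 2215 mm^2
Swept volume V = A × L; t = V / Q = A·L / Q

t ≈ 0.579 s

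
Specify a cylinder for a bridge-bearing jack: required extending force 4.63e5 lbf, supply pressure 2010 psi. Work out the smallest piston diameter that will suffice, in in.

D ≈ 17.1 in

Extension force acts on the full piston face: F = P × (π/4)D².
D = √(4F / (πP)) = √(4 × 4.63e5 lbf / (π × 2010 psi))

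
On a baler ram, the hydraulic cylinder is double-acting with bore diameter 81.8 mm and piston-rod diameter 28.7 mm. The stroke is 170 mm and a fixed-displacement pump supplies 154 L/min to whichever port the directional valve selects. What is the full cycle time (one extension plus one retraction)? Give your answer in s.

t ≈ 0.653 s

Cap-side area A_cap = π/4 × (81.8 mm)² = 5255 mm^2
Rod-side annular area A_ann = π/4 × (81.8² − 28.7²) = 4608 mm^2
t_ext = A_cap·L/Q = 0.3481 s
t_ret = A_ann·L/Q = 0.3052 s
t_cycle = t_ext + t_ret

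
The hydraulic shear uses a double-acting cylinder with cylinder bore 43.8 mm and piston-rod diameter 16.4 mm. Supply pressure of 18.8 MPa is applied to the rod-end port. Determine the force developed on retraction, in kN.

F ≈ 24.4 kN

Rod-side annular area A_ann = π/4 × (43.8² − 16.4²) = 1295 mm^2
On retraction the pressure acts on the annular area (bore minus rod).
F = P × A_ann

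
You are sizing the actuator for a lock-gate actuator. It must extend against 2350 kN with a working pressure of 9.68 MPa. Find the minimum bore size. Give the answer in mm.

D ≈ 556 mm

Extension force acts on the full piston face: F = P × (π/4)D².
D = √(4F / (πP)) = √(4 × 2350 kN / (π × 9.68 MPa))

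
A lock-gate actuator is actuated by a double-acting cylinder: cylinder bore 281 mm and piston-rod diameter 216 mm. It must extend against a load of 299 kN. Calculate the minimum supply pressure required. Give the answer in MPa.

Cap-side area A_cap = π/4 × (281 mm)² = 62020 mm^2
P = F / A = 299 kN / A

P ≈ 4.82 MPa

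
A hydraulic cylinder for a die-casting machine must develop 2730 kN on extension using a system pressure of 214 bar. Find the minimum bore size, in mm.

Extension force acts on the full piston face: F = P × (π/4)D².
D = √(4F / (πP)) = √(4 × 2730 kN / (π × 214 bar))

D ≈ 403 mm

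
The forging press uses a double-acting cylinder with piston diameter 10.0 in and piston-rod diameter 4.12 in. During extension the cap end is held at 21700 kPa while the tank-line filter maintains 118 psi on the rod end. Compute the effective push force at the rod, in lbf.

Cap-side area A_cap = π/4 × (10.0 in)² = 78.54 in^2
Rod-side annular area A_ann = π/4 × (10.0² − 4.12²) = 65.21 in^2
Net thrust = P_cap·A_cap − P_rod·A_ann = 2.472e5 lbf − 7695 lbf

F ≈ 2.39e5 lbf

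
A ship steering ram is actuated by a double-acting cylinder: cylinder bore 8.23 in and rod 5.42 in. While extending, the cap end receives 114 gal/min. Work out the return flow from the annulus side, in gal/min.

Q_out ≈ 64.6 gal/min

Cap-side area A_cap = π/4 × (8.23 in)² = 53.20 in^2
Rod-side annular area A_ann = π/4 × (8.23² − 5.42²) = 30.13 in^2
Piston speed v = Q_in/A_cap; rod-end outflow Q_out = v × A_ann = Q_in × A_ann/A_cap.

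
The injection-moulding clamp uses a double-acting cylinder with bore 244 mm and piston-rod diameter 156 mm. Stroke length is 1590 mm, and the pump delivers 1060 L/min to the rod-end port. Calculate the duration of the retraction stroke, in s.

t ≈ 2.49 s

Rod-side annular area A_ann = π/4 × (244² − 156²) = 27650 mm^2
Swept volume V = A × L; t = V / Q = A·L / Q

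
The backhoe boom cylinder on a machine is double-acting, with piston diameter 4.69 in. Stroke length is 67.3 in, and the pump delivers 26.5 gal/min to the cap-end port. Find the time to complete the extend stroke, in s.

Cap-side area A_cap = π/4 × (4.69 in)² = 17.28 in^2
Swept volume V = A × L; t = V / Q = A·L / Q

t ≈ 11.4 s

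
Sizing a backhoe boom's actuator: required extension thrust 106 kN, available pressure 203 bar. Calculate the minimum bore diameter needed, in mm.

Extension force acts on the full piston face: F = P × (π/4)D².
D = √(4F / (πP)) = √(4 × 106 kN / (π × 203 bar))

D ≈ 81.5 mm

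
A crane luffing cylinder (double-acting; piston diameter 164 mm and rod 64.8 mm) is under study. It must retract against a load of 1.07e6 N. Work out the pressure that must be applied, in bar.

P ≈ 600 bar

Rod-side annular area A_ann = π/4 × (164² − 64.8²) = 17830 mm^2
Retraction: pressure acts on the annular area.
P = F / A = 1.07e6 N / A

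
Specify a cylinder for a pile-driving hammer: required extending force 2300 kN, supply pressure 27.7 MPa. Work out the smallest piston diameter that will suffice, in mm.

D ≈ 325 mm

Extension force acts on the full piston face: F = P × (π/4)D².
D = √(4F / (πP)) = √(4 × 2300 kN / (π × 27.7 MPa))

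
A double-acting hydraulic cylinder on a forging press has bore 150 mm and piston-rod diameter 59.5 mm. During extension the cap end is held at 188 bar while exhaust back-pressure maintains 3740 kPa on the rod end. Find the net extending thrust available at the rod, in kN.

Cap-side area A_cap = π/4 × (150 mm)² = 17670 mm^2
Rod-side annular area A_ann = π/4 × (150² − 59.5²) = 14890 mm^2
Net thrust = P_cap·A_cap − P_rod·A_ann = 332.2 kN − 55.69 kN

F ≈ 277 kN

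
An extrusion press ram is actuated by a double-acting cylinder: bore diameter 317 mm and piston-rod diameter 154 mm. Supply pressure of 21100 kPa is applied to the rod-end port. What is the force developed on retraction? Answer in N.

Rod-side annular area A_ann = π/4 × (317² − 154²) = 60300 mm^2
On retraction the pressure acts on the annular area (bore minus rod).
F = P × A_ann

F ≈ 1.27e6 N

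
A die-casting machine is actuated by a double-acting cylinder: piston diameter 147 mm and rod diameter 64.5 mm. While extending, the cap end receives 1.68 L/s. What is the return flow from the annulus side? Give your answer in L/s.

Q_out ≈ 1.36 L/s

Cap-side area A_cap = π/4 × (147 mm)² = 16970 mm^2
Rod-side annular area A_ann = π/4 × (147² − 64.5²) = 13700 mm^2
Piston speed v = Q_in/A_cap; rod-end outflow Q_out = v × A_ann = Q_in × A_ann/A_cap.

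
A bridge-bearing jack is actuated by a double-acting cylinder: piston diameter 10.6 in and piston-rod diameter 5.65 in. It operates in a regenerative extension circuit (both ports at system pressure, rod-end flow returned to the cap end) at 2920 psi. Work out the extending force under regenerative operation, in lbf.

With equal pressure on both faces, forces on the annular region cancel; the net push is pressure × rod cross-section.
Rod cross-section A_rod = π/4 × (5.65 in)² = 25.07 in^2
F = P × A_rod

F ≈ 73200 lbf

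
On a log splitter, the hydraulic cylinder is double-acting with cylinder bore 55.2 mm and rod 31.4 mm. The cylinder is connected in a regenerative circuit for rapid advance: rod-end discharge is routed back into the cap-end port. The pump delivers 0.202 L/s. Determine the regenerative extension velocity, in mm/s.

In regeneration the rod-end outflow joins the pump flow into the cap end, so the net volume the pump must supply per unit advance equals the rod cross-section area.
Rod cross-section A_rod = π/4 × (31.4 mm)² = 774.4 mm^2
v = Q_pump / A_rod

v ≈ 261 mm/s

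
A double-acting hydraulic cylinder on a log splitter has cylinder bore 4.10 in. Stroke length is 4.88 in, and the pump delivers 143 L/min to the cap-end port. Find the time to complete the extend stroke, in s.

Cap-side area A_cap = π/4 × (4.10 in)² = 13.20 in^2
Swept volume V = A × L; t = V / Q = A·L / Q

t ≈ 0.443 s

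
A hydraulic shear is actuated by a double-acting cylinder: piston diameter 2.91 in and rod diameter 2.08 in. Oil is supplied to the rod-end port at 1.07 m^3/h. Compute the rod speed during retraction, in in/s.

v ≈ 5.58 in/s

Rod-side annular area A_ann = π/4 × (2.91² − 2.08²) = 3.253 in^2
Flow into the rod-end port fills the annular volume.
v = Q / A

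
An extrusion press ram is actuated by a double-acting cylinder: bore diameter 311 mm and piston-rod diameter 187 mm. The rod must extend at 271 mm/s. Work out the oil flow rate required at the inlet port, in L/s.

Cap-side area A_cap = π/4 × (311 mm)² = 75960 mm^2
Q = A × v

Q ≈ 20.6 L/s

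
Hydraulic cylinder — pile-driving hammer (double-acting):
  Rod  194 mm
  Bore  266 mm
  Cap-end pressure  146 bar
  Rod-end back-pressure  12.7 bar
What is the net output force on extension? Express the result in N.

F ≈ 7.78e5 N

Cap-side area A_cap = π/4 × (266 mm)² = 55570 mm^2
Rod-side annular area A_ann = π/4 × (266² − 194²) = 26010 mm^2
Net thrust = P_cap·A_cap − P_rod·A_ann = 8.113e5 N − 33040 N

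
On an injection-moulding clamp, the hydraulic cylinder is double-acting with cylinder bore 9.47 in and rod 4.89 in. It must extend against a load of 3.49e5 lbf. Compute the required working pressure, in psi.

Cap-side area A_cap = π/4 × (9.47 in)² = 70.44 in^2
P = F / A = 3.49e5 lbf / A

P ≈ 4950 psi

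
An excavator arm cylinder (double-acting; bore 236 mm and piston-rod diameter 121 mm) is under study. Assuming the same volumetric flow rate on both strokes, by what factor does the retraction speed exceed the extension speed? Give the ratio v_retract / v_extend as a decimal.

Cap-side area A_cap = π/4 × (236 mm)² = 43740 mm^2
Rod-side annular area A_ann = π/4 × (236² − 121²) = 32240 mm^2
For equal Q, v ∝ 1/A, so v_ret/v_ext = A_cap/A_ann.

v_ret/v_ext ≈ 1.36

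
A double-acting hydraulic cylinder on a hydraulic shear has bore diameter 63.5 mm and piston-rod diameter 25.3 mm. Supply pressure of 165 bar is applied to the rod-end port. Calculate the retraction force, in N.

F ≈ 44000 N

Rod-side annular area A_ann = π/4 × (63.5² − 25.3²) = 2664 mm^2
On retraction the pressure acts on the annular area (bore minus rod).
F = P × A_ann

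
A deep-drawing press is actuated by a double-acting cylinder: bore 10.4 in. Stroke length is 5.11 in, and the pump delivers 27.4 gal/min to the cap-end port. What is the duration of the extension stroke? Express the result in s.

Cap-side area A_cap = π/4 × (10.4 in)² = 84.95 in^2
Swept volume V = A × L; t = V / Q = A·L / Q

t ≈ 4.11 s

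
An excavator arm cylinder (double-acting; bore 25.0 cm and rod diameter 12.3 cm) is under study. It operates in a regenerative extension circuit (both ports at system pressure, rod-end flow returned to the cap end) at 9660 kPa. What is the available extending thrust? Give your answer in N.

F ≈ 1.15e5 N

With equal pressure on both faces, forces on the annular region cancel; the net push is pressure × rod cross-section.
Rod cross-section A_rod = π/4 × (12.3 cm)² = 118.8 cm^2
F = P × A_rod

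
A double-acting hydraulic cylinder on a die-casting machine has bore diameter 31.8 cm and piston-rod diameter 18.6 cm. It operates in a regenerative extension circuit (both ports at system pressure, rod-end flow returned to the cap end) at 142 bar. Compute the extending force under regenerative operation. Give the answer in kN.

F ≈ 386 kN

With equal pressure on both faces, forces on the annular region cancel; the net push is pressure × rod cross-section.
Rod cross-section A_rod = π/4 × (18.6 cm)² = 271.7 cm^2
F = P × A_rod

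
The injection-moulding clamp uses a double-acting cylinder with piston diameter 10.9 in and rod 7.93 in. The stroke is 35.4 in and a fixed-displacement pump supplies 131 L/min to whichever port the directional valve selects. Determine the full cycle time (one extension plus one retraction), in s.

t ≈ 36.5 s

Cap-side area A_cap = π/4 × (10.9 in)² = 93.31 in^2
Rod-side annular area A_ann = π/4 × (10.9² − 7.93²) = 43.92 in^2
t_ext = A_cap·L/Q = 24.79 s
t_ret = A_ann·L/Q = 11.67 s
t_cycle = t_ext + t_ret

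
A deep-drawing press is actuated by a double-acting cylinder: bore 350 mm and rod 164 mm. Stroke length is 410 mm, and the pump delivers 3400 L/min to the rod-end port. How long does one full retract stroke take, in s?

t ≈ 0.543 s

Rod-side annular area A_ann = π/4 × (350² − 164²) = 75090 mm^2
Swept volume V = A × L; t = V / Q = A·L / Q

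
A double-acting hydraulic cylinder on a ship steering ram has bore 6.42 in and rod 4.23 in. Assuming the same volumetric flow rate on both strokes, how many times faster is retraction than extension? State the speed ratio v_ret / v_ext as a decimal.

Cap-side area A_cap = π/4 × (6.42 in)² = 32.37 in^2
Rod-side annular area A_ann = π/4 × (6.42² − 4.23²) = 18.32 in^2
For equal Q, v ∝ 1/A, so v_ret/v_ext = A_cap/A_ann.

v_ret/v_ext ≈ 1.77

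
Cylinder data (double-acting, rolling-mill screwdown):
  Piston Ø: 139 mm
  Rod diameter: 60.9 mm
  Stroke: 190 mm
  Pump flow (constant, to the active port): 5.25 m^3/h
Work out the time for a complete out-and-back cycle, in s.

Cap-side area A_cap = π/4 × (139 mm)² = 15170 mm^2
Rod-side annular area A_ann = π/4 × (139² − 60.9²) = 12260 mm^2
t_ext = A_cap·L/Q = 1.977 s
t_ret = A_ann·L/Q = 1.598 s
t_cycle = t_ext + t_ret

t ≈ 3.57 s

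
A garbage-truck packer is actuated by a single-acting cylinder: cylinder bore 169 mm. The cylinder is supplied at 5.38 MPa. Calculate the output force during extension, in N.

F ≈ 1.21e5 N

Cap-side area A_cap = π/4 × (169 mm)² = 22430 mm^2
F = P × A_cap = 5.38 MPa × A_cap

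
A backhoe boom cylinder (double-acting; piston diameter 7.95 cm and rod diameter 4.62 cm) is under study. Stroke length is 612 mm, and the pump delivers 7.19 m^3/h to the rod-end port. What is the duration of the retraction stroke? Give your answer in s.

Rod-side annular area A_ann = π/4 × (7.95² − 4.62²) = 32.88 cm^2
Swept volume V = A × L; t = V / Q = A·L / Q

t ≈ 1.01 s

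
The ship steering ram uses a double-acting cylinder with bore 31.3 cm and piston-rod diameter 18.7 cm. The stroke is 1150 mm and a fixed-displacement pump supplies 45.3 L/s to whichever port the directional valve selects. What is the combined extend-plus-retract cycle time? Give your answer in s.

t ≈ 3.21 s

Cap-side area A_cap = π/4 × (31.3 cm)² = 769.4 cm^2
Rod-side annular area A_ann = π/4 × (31.3² − 18.7²) = 494.8 cm^2
t_ext = A_cap·L/Q = 1.953 s
t_ret = A_ann·L/Q = 1.256 s
t_cycle = t_ext + t_ret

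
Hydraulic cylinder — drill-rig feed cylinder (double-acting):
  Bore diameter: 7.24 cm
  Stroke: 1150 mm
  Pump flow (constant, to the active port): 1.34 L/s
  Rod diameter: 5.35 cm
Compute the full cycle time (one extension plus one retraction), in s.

t ≈ 5.14 s

Cap-side area A_cap = π/4 × (7.24 cm)² = 41.17 cm^2
Rod-side annular area A_ann = π/4 × (7.24² − 5.35²) = 18.69 cm^2
t_ext = A_cap·L/Q = 3.533 s
t_ret = A_ann·L/Q = 1.604 s
t_cycle = t_ext + t_ret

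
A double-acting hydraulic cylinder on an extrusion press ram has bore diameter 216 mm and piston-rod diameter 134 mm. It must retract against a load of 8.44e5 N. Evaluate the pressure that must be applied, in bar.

Rod-side annular area A_ann = π/4 × (216² − 134²) = 22540 mm^2
Retraction: pressure acts on the annular area.
P = F / A = 8.44e5 N / A

P ≈ 374 bar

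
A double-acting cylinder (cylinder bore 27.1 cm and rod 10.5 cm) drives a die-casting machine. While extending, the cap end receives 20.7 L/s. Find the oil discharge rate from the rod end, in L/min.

Q_out ≈ 1060 L/min

Cap-side area A_cap = π/4 × (27.1 cm)² = 576.8 cm^2
Rod-side annular area A_ann = π/4 × (27.1² − 10.5²) = 490.2 cm^2
Piston speed v = Q_in/A_cap; rod-end outflow Q_out = v × A_ann = Q_in × A_ann/A_cap.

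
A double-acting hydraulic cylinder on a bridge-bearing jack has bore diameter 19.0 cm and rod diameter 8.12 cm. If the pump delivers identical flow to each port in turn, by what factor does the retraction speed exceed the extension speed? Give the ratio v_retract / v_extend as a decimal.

Cap-side area A_cap = π/4 × (19.0 cm)² = 283.5 cm^2
Rod-side annular area A_ann = π/4 × (19.0² − 8.12²) = 231.7 cm^2
For equal Q, v ∝ 1/A, so v_ret/v_ext = A_cap/A_ann.

v_ret/v_ext ≈ 1.22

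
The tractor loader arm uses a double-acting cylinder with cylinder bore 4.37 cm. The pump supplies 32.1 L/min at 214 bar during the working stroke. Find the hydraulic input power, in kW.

Hydraulic power = P × Q

W ≈ 11.4 kW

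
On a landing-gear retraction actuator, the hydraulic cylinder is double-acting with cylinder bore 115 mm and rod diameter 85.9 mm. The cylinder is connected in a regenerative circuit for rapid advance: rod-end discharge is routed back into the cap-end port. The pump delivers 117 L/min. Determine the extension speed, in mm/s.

v ≈ 336 mm/s

In regeneration the rod-end outflow joins the pump flow into the cap end, so the net volume the pump must supply per unit advance equals the rod cross-section area.
Rod cross-section A_rod = π/4 × (85.9 mm)² = 5795 mm^2
v = Q_pump / A_rod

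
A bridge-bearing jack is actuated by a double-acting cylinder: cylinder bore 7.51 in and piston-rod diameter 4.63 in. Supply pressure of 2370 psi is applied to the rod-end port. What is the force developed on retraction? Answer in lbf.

F ≈ 65100 lbf

Rod-side annular area A_ann = π/4 × (7.51² − 4.63²) = 27.46 in^2
On retraction the pressure acts on the annular area (bore minus rod).
F = P × A_ann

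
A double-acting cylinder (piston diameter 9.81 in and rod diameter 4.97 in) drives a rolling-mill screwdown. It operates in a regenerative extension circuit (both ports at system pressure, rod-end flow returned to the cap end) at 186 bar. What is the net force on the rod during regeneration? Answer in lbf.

F ≈ 52300 lbf

With equal pressure on both faces, forces on the annular region cancel; the net push is pressure × rod cross-section.
Rod cross-section A_rod = π/4 × (4.97 in)² = 19.40 in^2
F = P × A_rod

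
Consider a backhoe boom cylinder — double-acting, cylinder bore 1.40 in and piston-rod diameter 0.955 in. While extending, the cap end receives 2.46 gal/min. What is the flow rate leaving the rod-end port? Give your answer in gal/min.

Cap-side area A_cap = π/4 × (1.40 in)² = 1.539 in^2
Rod-side annular area A_ann = π/4 × (1.40² − 0.955²) = 0.8231 in^2
Piston speed v = Q_in/A_cap; rod-end outflow Q_out = v × A_ann = Q_in × A_ann/A_cap.

Q_out ≈ 1.32 gal/min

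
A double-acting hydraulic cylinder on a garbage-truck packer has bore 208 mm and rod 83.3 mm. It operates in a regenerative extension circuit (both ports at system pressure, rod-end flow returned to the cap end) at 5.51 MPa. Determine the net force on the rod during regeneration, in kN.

With equal pressure on both faces, forces on the annular region cancel; the net push is pressure × rod cross-section.
Rod cross-section A_rod = π/4 × (83.3 mm)² = 5450 mm^2
F = P × A_rod

F ≈ 30.0 kN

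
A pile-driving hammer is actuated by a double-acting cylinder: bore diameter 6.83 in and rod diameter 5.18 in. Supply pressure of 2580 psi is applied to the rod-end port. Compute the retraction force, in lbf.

Rod-side annular area A_ann = π/4 × (6.83² − 5.18²) = 15.56 in^2
On retraction the pressure acts on the annular area (bore minus rod).
F = P × A_ann

F ≈ 40200 lbf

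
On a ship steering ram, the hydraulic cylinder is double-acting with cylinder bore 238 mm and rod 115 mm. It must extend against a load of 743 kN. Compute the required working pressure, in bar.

Cap-side area A_cap = π/4 × (238 mm)² = 44490 mm^2
P = F / A = 743 kN / A

P ≈ 167 bar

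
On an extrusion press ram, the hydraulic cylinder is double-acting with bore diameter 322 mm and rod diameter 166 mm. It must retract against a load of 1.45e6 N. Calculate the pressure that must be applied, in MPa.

Rod-side annular area A_ann = π/4 × (322² − 166²) = 59790 mm^2
Retraction: pressure acts on the annular area.
P = F / A = 1.45e6 N / A

P ≈ 24.3 MPa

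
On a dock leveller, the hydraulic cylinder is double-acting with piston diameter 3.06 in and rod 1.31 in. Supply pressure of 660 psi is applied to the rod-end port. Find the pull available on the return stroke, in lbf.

Rod-side annular area A_ann = π/4 × (3.06² − 1.31²) = 6.006 in^2
On retraction the pressure acts on the annular area (bore minus rod).
F = P × A_ann

F ≈ 3960 lbf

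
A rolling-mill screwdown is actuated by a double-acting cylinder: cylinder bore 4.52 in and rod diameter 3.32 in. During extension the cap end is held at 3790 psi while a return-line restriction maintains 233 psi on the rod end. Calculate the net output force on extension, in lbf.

Cap-side area A_cap = π/4 × (4.52 in)² = 16.05 in^2
Rod-side annular area A_ann = π/4 × (4.52² − 3.32²) = 7.389 in^2
Net thrust = P_cap·A_cap − P_rod·A_ann = 60810 lbf − 1722 lbf

F ≈ 59100 lbf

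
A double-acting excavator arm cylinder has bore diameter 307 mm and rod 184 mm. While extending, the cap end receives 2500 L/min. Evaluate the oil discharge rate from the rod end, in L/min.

Cap-side area A_cap = π/4 × (307 mm)² = 74020 mm^2
Rod-side annular area A_ann = π/4 × (307² − 184²) = 47430 mm^2
Piston speed v = Q_in/A_cap; rod-end outflow Q_out = v × A_ann = Q_in × A_ann/A_cap.

Q_out ≈ 1600 L/min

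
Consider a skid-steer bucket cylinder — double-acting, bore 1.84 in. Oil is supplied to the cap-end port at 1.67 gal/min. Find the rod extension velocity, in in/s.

Cap-side area A_cap = π/4 × (1.84 in)² = 2.659 in^2
v = Q / A

v ≈ 2.42 in/s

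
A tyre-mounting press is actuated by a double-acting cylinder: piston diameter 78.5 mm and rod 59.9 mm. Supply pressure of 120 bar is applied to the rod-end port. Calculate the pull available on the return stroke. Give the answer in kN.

F ≈ 24.3 kN

Rod-side annular area A_ann = π/4 × (78.5² − 59.9²) = 2022 mm^2
On retraction the pressure acts on the annular area (bore minus rod).
F = P × A_ann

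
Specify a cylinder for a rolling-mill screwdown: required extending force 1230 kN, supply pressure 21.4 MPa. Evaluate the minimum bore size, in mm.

D ≈ 271 mm

Extension force acts on the full piston face: F = P × (π/4)D².
D = √(4F / (πP)) = √(4 × 1230 kN / (π × 21.4 MPa))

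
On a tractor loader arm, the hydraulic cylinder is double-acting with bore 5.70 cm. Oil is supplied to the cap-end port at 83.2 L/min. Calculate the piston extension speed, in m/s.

v ≈ 0.543 m/s

Cap-side area A_cap = π/4 × (5.70 cm)² = 25.52 cm^2
v = Q / A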